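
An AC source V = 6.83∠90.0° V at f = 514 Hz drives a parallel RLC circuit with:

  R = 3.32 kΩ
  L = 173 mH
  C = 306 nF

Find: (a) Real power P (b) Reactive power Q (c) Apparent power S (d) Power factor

Step 1 — Angular frequency: ω = 2π·f = 2π·514 = 3230 rad/s.
Step 2 — Component impedances:
  R: Z = R = 3320 Ω
  L: Z = jωL = j·3230·0.173 = 0 + j558.7 Ω
  C: Z = 1/(jωC) = -j/(ω·C) = 0 - j1012 Ω
Step 3 — Parallel combination: 1/Z_total = 1/R + 1/L + 1/C; Z_total = 410.8 + j1093 Ω = 1168∠69.4° Ω.
Step 4 — Source phasor: V = 6.83∠90.0° V = 0 + j6.83 V.
Step 5 — Current: I = V / Z = 0.005475 + j0.002057 A = 0.005849∠20.6° A.
Step 6 — Complex power: S = V·I* = 0.01405 + j0.03739 VA.
Step 7 — Real power: P = Re(S) = 0.01405 W.
Step 8 — Reactive power: Q = Im(S) = 0.03739 VAR.
Step 9 — Apparent power: |S| = 0.03995 VA.
Step 10 — Power factor: PF = P/|S| = 0.3517 (lagging).

(a) P = 0.01405 W  (b) Q = 0.03739 VAR  (c) S = 0.03995 VA  (d) PF = 0.3517 (lagging)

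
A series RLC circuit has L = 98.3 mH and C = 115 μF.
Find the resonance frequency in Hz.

Step 1 — Resonance condition Im(Z)=0 gives ω₀ = 1/√(LC).
Step 2 — ω₀ = 1/√(0.0983·0.000115) = 297.4 rad/s.
Step 3 — f₀ = ω₀/(2π) = 47.34 Hz.

f₀ = 47.34 Hz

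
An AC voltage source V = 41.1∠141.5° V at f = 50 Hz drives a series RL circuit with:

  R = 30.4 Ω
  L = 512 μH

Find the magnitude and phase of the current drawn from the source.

Step 1 — Angular frequency: ω = 2π·f = 2π·50 = 314.2 rad/s.
Step 2 — Component impedances:
  R: Z = R = 30.4 Ω
  L: Z = jωL = j·314.2·0.000512 = 0 + j0.1608 Ω
Step 3 — Series combination: Z_total = R + L = 30.4 + j0.1608 Ω = 30.4∠0.3° Ω.
Step 4 — Source phasor: V = 41.1∠141.5° V = -32.17 + j25.59 V.
Step 5 — Ohm's law: I = V / Z_total = (-32.17 + j25.59) / (30.4 + j0.1608) = -1.054 + j0.8472 A.
Step 6 — Convert to polar: |I| = 1.352 A, ∠I = 141.2°.

I = 1.352∠141.2° A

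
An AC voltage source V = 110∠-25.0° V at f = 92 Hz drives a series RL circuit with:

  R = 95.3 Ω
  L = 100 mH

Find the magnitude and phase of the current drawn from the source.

Step 1 — Angular frequency: ω = 2π·f = 2π·92 = 578.1 rad/s.
Step 2 — Component impedances:
  R: Z = R = 95.3 Ω
  L: Z = jωL = j·578.1·0.1 = 0 + j57.81 Ω
Step 3 — Series combination: Z_total = R + L = 95.3 + j57.81 Ω = 111.5∠31.2° Ω.
Step 4 — Source phasor: V = 110∠-25.0° V = 99.69 - j46.49 V.
Step 5 — Ohm's law: I = V / Z_total = (99.69 - j46.49) / (95.3 + j57.81) = 0.5484 - j0.8205 A.
Step 6 — Convert to polar: |I| = 0.9869 A, ∠I = -56.2°.

I = 0.9869∠-56.2° A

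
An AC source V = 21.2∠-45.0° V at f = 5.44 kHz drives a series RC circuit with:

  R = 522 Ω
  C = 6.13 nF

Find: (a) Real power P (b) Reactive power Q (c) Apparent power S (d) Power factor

Step 1 — Angular frequency: ω = 2π·f = 2π·5440 = 3.418e+04 rad/s.
Step 2 — Component impedances:
  R: Z = R = 522 Ω
  C: Z = 1/(jωC) = -j/(ω·C) = 0 - j4773 Ω
Step 3 — Series combination: Z_total = R + C = 522 - j4773 Ω = 4801∠-83.8° Ω.
Step 4 — Source phasor: V = 21.2∠-45.0° V = 14.99 - j14.99 V.
Step 5 — Current: I = V / Z = 0.003443 + j0.002764 A = 0.004416∠38.8° A.
Step 6 — Complex power: S = V·I* = 0.01018 - j0.09306 VA.
Step 7 — Real power: P = Re(S) = 0.01018 W.
Step 8 — Reactive power: Q = Im(S) = -0.09306 VAR.
Step 9 — Apparent power: |S| = 0.09361 VA.
Step 10 — Power factor: PF = P/|S| = 0.1087 (leading).

(a) P = 0.01018 W  (b) Q = -0.09306 VAR  (c) S = 0.09361 VA  (d) PF = 0.1087 (leading)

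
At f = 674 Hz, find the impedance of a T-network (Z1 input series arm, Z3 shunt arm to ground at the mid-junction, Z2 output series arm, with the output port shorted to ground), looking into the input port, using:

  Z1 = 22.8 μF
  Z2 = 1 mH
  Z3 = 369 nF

Step 1 — Angular frequency: ω = 2π·f = 2π·674 = 4235 rad/s.
Step 2 — Component impedances:
  Z1: Z = 1/(jωC) = -j/(ω·C) = 0 - j10.36 Ω
  Z2: Z = jωL = j·4235·0.001 = 0 + j4.235 Ω
  Z3: Z = 1/(jωC) = -j/(ω·C) = 0 - j639.9 Ω
Step 3 — With the output port shorted to ground, the output series arm Z2 runs from the junction to ground; the shunt arm Z3 also runs from the junction to ground. They appear in parallel: Z3 || Z2 = 0 + j4.263 Ω.
Step 4 — Series with input arm Z1: Z_in = Z1 + (Z3 || Z2) = 0 - j6.094 Ω = 6.094∠-90.0° Ω.

Z = 0 - j6.094 Ω = 6.094∠-90.0° Ω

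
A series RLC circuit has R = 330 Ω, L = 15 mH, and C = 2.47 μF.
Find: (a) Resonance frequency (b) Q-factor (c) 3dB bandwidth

Step 1 — Resonance condition Im(Z)=0 gives ω₀ = 1/√(LC).
Step 2 — ω₀ = 1/√(0.015·2.47e-06) = 5195 rad/s.
Step 3 — f₀ = ω₀/(2π) = 826.8 Hz.
Step 4 — Series Q: Q = ω₀L/R = 5195·0.015/330 = 0.2361.
Step 5 — 3dB bandwidth: Δω = ω₀/Q = 2.2e+04 rad/s; BW = Δω/(2π) = 3501 Hz.

(a) f₀ = 826.8 Hz  (b) Q = 0.2361  (c) BW = 3501 Hz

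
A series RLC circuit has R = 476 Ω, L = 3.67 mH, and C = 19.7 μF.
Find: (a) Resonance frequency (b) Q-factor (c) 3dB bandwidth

Step 1 — Resonance condition Im(Z)=0 gives ω₀ = 1/√(LC).
Step 2 — ω₀ = 1/√(0.00367·1.97e-05) = 3719 rad/s.
Step 3 — f₀ = ω₀/(2π) = 591.9 Hz.
Step 4 — Series Q: Q = ω₀L/R = 3719·0.00367/476 = 0.02867.
Step 5 — 3dB bandwidth: Δω = ω₀/Q = 1.297e+05 rad/s; BW = Δω/(2π) = 2.064e+04 Hz.

(a) f₀ = 591.9 Hz  (b) Q = 0.02867  (c) BW = 2.064e+04 Hz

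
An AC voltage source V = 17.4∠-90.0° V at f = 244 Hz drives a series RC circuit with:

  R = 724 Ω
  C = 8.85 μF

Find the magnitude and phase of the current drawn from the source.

Step 1 — Angular frequency: ω = 2π·f = 2π·244 = 1533 rad/s.
Step 2 — Component impedances:
  R: Z = R = 724 Ω
  C: Z = 1/(jωC) = -j/(ω·C) = 0 - j73.7 Ω
Step 3 — Series combination: Z_total = R + C = 724 - j73.7 Ω = 727.7∠-5.8° Ω.
Step 4 — Source phasor: V = 17.4∠-90.0° V = 0 - j17.4 V.
Step 5 — Ohm's law: I = V / Z_total = (0 - j17.4) / (724 - j73.7) = 0.002421 - j0.02379 A.
Step 6 — Convert to polar: |I| = 0.02391 A, ∠I = -84.2°.

I = 0.02391∠-84.2° A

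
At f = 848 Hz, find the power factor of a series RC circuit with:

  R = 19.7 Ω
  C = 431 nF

Step 1 — Angular frequency: ω = 2π·f = 2π·848 = 5328 rad/s.
Step 2 — Component impedances:
  R: Z = R = 19.7 Ω
  C: Z = 1/(jωC) = -j/(ω·C) = 0 - j435.5 Ω
Step 3 — Series combination: Z_total = R + C = 19.7 - j435.5 Ω = 435.9∠-87.4° Ω.
Step 4 — Power factor: PF = cos(φ) = Re(Z)/|Z| = 19.7/435.9 = 0.04519.
Step 5 — Type: Im(Z) = -435.5 ⇒ leading (phase φ = -87.4°).

PF = 0.04519 (leading, φ = -87.4°)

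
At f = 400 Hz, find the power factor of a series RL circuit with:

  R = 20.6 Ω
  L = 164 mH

Step 1 — Angular frequency: ω = 2π·f = 2π·400 = 2513 rad/s.
Step 2 — Component impedances:
  R: Z = R = 20.6 Ω
  L: Z = jωL = j·2513·0.164 = 0 + j412.2 Ω
Step 3 — Series combination: Z_total = R + L = 20.6 + j412.2 Ω = 412.7∠87.1° Ω.
Step 4 — Power factor: PF = cos(φ) = Re(Z)/|Z| = 20.6/412.7 = 0.04992.
Step 5 — Type: Im(Z) = 412.2 ⇒ lagging (phase φ = 87.1°).

PF = 0.04992 (lagging, φ = 87.1°)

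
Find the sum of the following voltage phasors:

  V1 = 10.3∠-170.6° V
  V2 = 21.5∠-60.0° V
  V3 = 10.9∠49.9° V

Step 1 — Convert each phasor to rectangular form:
  V1 = 10.3·(cos(-170.6°) + j·sin(-170.6°)) = -10.16 - j1.682 V
  V2 = 21.5·(cos(-60.0°) + j·sin(-60.0°)) = 10.75 - j18.62 V
  V3 = 10.9·(cos(49.9°) + j·sin(49.9°)) = 7.021 + j8.338 V
Step 2 — Sum components: V_total = 7.609 - j11.96 V.
Step 3 — Convert to polar: |V_total| = 14.18 V, ∠V_total = -57.5°.

V_total = 14.18∠-57.5° V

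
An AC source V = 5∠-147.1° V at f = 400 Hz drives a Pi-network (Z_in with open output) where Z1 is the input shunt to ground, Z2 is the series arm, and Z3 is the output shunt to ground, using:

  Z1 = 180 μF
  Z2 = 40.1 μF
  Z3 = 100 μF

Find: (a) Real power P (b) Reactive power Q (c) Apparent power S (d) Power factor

Step 1 — Angular frequency: ω = 2π·f = 2π·400 = 2513 rad/s.
Step 2 — Component impedances:
  Z1: Z = 1/(jωC) = -j/(ω·C) = 0 - j2.21 Ω
  Z2: Z = 1/(jωC) = -j/(ω·C) = 0 - j9.922 Ω
  Z3: Z = 1/(jωC) = -j/(ω·C) = 0 - j3.979 Ω
Step 3 — With open output, the series arm Z2 and the output shunt Z3 appear in series to ground: Z2 + Z3 = 0 - j13.9 Ω.
Step 4 — Parallel with input shunt Z1: Z_in = Z1 || (Z2 + Z3) = 0 - j1.907 Ω = 1.907∠-90.0° Ω.
Step 5 — Source phasor: V = 5∠-147.1° V = -4.198 - j2.716 V.
Step 6 — Current: I = V / Z = 1.424 - j2.201 A = 2.622∠-57.1° A.
Step 7 — Complex power: S = V·I* = 0 - j13.11 VA.
Step 8 — Real power: P = Re(S) = 0 W.
Step 9 — Reactive power: Q = Im(S) = -13.11 VAR.
Step 10 — Apparent power: |S| = 13.11 VA.
Step 11 — Power factor: PF = P/|S| = 0 (leading).

(a) P = 0 W  (b) Q = -13.11 VAR  (c) S = 13.11 VA  (d) PF = 0 (leading)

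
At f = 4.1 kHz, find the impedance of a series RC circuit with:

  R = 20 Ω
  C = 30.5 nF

Step 1 — Angular frequency: ω = 2π·f = 2π·4100 = 2.576e+04 rad/s.
Step 2 — Component impedances:
  R: Z = R = 20 Ω
  C: Z = 1/(jωC) = -j/(ω·C) = 0 - j1273 Ω
Step 3 — Series combination: Z_total = R + C = 20 - j1273 Ω = 1273∠-89.1° Ω.

Z = 20 - j1273 Ω = 1273∠-89.1° Ω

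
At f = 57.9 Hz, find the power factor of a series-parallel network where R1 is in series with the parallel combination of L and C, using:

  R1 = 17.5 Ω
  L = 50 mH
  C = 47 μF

Step 1 — Angular frequency: ω = 2π·f = 2π·57.9 = 363.8 rad/s.
Step 2 — Component impedances:
  R1: Z = R = 17.5 Ω
  L: Z = jωL = j·363.8·0.05 = 0 + j18.19 Ω
  C: Z = 1/(jωC) = -j/(ω·C) = 0 - j58.48 Ω
Step 3 — Parallel branch: L || C = 1/(1/L + 1/C) = 0 + j26.4 Ω.
Step 4 — Series with R1: Z_total = R1 + (L || C) = 17.5 + j26.4 Ω = 31.67∠56.5° Ω.
Step 5 — Power factor: PF = cos(φ) = Re(Z)/|Z| = 17.5/31.674 = 0.5525.
Step 6 — Type: Im(Z) = 26.4 ⇒ lagging (phase φ = 56.5°).

PF = 0.5525 (lagging, φ = 56.5°)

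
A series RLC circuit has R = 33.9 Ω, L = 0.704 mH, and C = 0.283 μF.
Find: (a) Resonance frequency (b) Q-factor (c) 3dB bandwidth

Step 1 — Resonance: ω₀ = 1/√(LC) = 1/√(0.000704·2.83e-07) = 7.085e+04 rad/s.
Step 2 — f₀ = ω₀/(2π) = 1.128e+04 Hz.
Step 3 — Series Q: Q = ω₀L/R = 7.085e+04·0.000704/33.9 = 1.471.
Step 4 — Bandwidth: Δω = ω₀/Q = 4.815e+04 rad/s; BW = Δω/(2π) = 7664 Hz.

(a) f₀ = 1.128e+04 Hz  (b) Q = 1.471  (c) BW = 7664 Hz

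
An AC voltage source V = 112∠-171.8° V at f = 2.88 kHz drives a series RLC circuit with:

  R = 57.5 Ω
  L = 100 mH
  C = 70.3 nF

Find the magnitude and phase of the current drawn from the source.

Step 1 — Angular frequency: ω = 2π·f = 2π·2880 = 1.81e+04 rad/s.
Step 2 — Component impedances:
  R: Z = R = 57.5 Ω
  L: Z = jωL = j·1.81e+04·0.1 = 0 + j1810 Ω
  C: Z = 1/(jωC) = -j/(ω·C) = 0 - j786.1 Ω
Step 3 — Series combination: Z_total = R + L + C = 57.5 + j1023 Ω = 1025∠86.8° Ω.
Step 4 — Source phasor: V = 112∠-171.8° V = -110.9 - j15.97 V.
Step 5 — Ohm's law: I = V / Z_total = (-110.9 - j15.97) / (57.5 + j1023) = -0.02163 + j0.1071 A.
Step 6 — Convert to polar: |I| = 0.1093 A, ∠I = 101.4°.

I = 0.1093∠101.4° A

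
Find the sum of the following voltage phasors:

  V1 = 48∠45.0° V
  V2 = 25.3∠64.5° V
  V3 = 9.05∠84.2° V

Step 1 — Convert each phasor to rectangular form:
  V1 = 48·(cos(45.0°) + j·sin(45.0°)) = 33.94 + j33.94 V
  V2 = 25.3·(cos(64.5°) + j·sin(64.5°)) = 10.89 + j22.84 V
  V3 = 9.05·(cos(84.2°) + j·sin(84.2°)) = 0.9146 + j9.004 V
Step 2 — Sum components: V_total = 45.75 + j65.78 V.
Step 3 — Convert to polar: |V_total| = 80.12 V, ∠V_total = 55.2°.

V_total = 80.12∠55.2° V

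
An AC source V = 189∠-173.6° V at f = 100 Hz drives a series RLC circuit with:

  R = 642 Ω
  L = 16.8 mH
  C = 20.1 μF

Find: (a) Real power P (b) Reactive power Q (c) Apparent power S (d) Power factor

Step 1 — Angular frequency: ω = 2π·f = 2π·100 = 628.3 rad/s.
Step 2 — Component impedances:
  R: Z = R = 642 Ω
  L: Z = jωL = j·628.3·0.0168 = 0 + j10.56 Ω
  C: Z = 1/(jωC) = -j/(ω·C) = 0 - j79.18 Ω
Step 3 — Series combination: Z_total = R + L + C = 642 - j68.63 Ω = 645.7∠-6.1° Ω.
Step 4 — Source phasor: V = 189∠-173.6° V = -187.8 - j21.07 V.
Step 5 — Current: I = V / Z = -0.2858 - j0.06336 A = 0.2927∠-167.5° A.
Step 6 — Complex power: S = V·I* = 55.01 - j5.88 VA.
Step 7 — Real power: P = Re(S) = 55.01 W.
Step 8 — Reactive power: Q = Im(S) = -5.88 VAR.
Step 9 — Apparent power: |S| = 55.33 VA.
Step 10 — Power factor: PF = P/|S| = 0.9943 (leading).

(a) P = 55.01 W  (b) Q = -5.88 VAR  (c) S = 55.33 VA  (d) PF = 0.9943 (leading)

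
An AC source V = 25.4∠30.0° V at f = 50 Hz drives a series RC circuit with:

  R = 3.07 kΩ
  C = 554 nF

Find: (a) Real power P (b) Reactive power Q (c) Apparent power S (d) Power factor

Step 1 — Angular frequency: ω = 2π·f = 2π·50 = 314.2 rad/s.
Step 2 — Component impedances:
  R: Z = R = 3070 Ω
  C: Z = 1/(jωC) = -j/(ω·C) = 0 - j5746 Ω
Step 3 — Series combination: Z_total = R + C = 3070 - j5746 Ω = 6514∠-61.9° Ω.
Step 4 — Source phasor: V = 25.4∠30.0° V = 22 + j12.7 V.
Step 5 — Current: I = V / Z = -0.0001282 + j0.003897 A = 0.003899∠91.9° A.
Step 6 — Complex power: S = V·I* = 0.04667 - j0.08735 VA.
Step 7 — Real power: P = Re(S) = 0.04667 W.
Step 8 — Reactive power: Q = Im(S) = -0.08735 VAR.
Step 9 — Apparent power: |S| = 0.09904 VA.
Step 10 — Power factor: PF = P/|S| = 0.4713 (leading).

(a) P = 0.04667 W  (b) Q = -0.08735 VAR  (c) S = 0.09904 VA  (d) PF = 0.4713 (leading)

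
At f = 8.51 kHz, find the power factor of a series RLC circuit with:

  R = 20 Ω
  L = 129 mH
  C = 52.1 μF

Step 1 — Angular frequency: ω = 2π·f = 2π·8510 = 5.347e+04 rad/s.
Step 2 — Component impedances:
  R: Z = R = 20 Ω
  L: Z = jωL = j·5.347e+04·0.129 = 0 + j6898 Ω
  C: Z = 1/(jωC) = -j/(ω·C) = 0 - j0.359 Ω
Step 3 — Series combination: Z_total = R + L + C = 20 + j6897 Ω = 6897∠89.8° Ω.
Step 4 — Power factor: PF = cos(φ) = Re(Z)/|Z| = 20/6897 = 0.0029.
Step 5 — Type: Im(Z) = 6897 ⇒ lagging (phase φ = 89.8°).

PF = 0.0029 (lagging, φ = 89.8°)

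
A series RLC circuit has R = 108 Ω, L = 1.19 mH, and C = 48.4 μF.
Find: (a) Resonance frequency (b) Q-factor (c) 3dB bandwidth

Step 1 — Resonance: ω₀ = 1/√(LC) = 1/√(0.00119·4.84e-05) = 4167 rad/s.
Step 2 — f₀ = ω₀/(2π) = 663.2 Hz.
Step 3 — Series Q: Q = ω₀L/R = 4167·0.00119/108 = 0.04591.
Step 4 — Bandwidth: Δω = ω₀/Q = 9.076e+04 rad/s; BW = Δω/(2π) = 1.444e+04 Hz.

(a) f₀ = 663.2 Hz  (b) Q = 0.04591  (c) BW = 1.444e+04 Hz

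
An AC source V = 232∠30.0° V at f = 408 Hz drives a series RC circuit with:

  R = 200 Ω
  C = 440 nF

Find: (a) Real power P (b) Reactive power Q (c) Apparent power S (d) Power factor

Step 1 — Angular frequency: ω = 2π·f = 2π·408 = 2564 rad/s.
Step 2 — Component impedances:
  R: Z = R = 200 Ω
  C: Z = 1/(jωC) = -j/(ω·C) = 0 - j886.6 Ω
Step 3 — Series combination: Z_total = R + C = 200 - j886.6 Ω = 908.8∠-77.3° Ω.
Step 4 — Source phasor: V = 232∠30.0° V = 200.9 + j116 V.
Step 5 — Current: I = V / Z = -0.07586 + j0.2437 A = 0.2553∠107.3° A.
Step 6 — Complex power: S = V·I* = 13.03 - j57.77 VA.
Step 7 — Real power: P = Re(S) = 13.03 W.
Step 8 — Reactive power: Q = Im(S) = -57.77 VAR.
Step 9 — Apparent power: |S| = 59.22 VA.
Step 10 — Power factor: PF = P/|S| = 0.2201 (leading).

(a) P = 13.03 W  (b) Q = -57.77 VAR  (c) S = 59.22 VA  (d) PF = 0.2201 (leading)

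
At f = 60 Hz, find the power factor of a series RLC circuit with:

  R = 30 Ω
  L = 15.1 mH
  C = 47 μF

Step 1 — Angular frequency: ω = 2π·f = 2π·60 = 377 rad/s.
Step 2 — Component impedances:
  R: Z = R = 30 Ω
  L: Z = jωL = j·377·0.0151 = 0 + j5.693 Ω
  C: Z = 1/(jωC) = -j/(ω·C) = 0 - j56.44 Ω
Step 3 — Series combination: Z_total = R + L + C = 30 - j50.75 Ω = 58.95∠-59.4° Ω.
Step 4 — Power factor: PF = cos(φ) = Re(Z)/|Z| = 30/58.95 = 0.5089.
Step 5 — Type: Im(Z) = -50.75 ⇒ leading (phase φ = -59.4°).

PF = 0.5089 (leading, φ = -59.4°)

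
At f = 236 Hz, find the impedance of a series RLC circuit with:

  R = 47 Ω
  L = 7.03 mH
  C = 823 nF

Step 1 — Angular frequency: ω = 2π·f = 2π·236 = 1483 rad/s.
Step 2 — Component impedances:
  R: Z = R = 47 Ω
  L: Z = jωL = j·1483·0.00703 = 0 + j10.42 Ω
  C: Z = 1/(jωC) = -j/(ω·C) = 0 - j819.4 Ω
Step 3 — Series combination: Z_total = R + L + C = 47 - j809 Ω = 810.4∠-86.7° Ω.

Z = 47 - j809 Ω = 810.4∠-86.7° Ω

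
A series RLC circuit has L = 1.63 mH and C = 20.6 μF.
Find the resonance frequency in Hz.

Step 1 — Resonance condition Im(Z)=0 gives ω₀ = 1/√(LC).
Step 2 — ω₀ = 1/√(0.00163·2.06e-05) = 5457 rad/s.
Step 3 — f₀ = ω₀/(2π) = 868.5 Hz.

f₀ = 868.5 Hz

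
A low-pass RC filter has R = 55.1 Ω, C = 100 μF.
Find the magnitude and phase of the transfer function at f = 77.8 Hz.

Step 1 — Angular frequency: ω = 2π·77.8 = 488.8 rad/s.
Step 2 — Transfer function: H(jω) = 1/(1 + jωRC).
Step 3 — Denominator: 1 + jωRC = 1 + j·488.8·55.1·0.0001 = 1 + j2.693.
Step 4 — H = 0.1211 - j0.3263.
Step 5 — Magnitude: |H| = 0.3481 (-9.2 dB); phase: φ = -69.6°.

|H| = 0.3481 (-9.2 dB), φ = -69.6°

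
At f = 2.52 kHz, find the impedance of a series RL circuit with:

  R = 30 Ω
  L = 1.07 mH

Step 1 — Angular frequency: ω = 2π·f = 2π·2520 = 1.583e+04 rad/s.
Step 2 — Component impedances:
  R: Z = R = 30 Ω
  L: Z = jωL = j·1.583e+04·0.00107 = 0 + j16.94 Ω
Step 3 — Series combination: Z_total = R + L = 30 + j16.94 Ω = 34.45∠29.5° Ω.

Z = 30 + j16.94 Ω = 34.45∠29.5° Ω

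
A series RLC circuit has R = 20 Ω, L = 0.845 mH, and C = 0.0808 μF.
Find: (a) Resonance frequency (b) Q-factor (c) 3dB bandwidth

Step 1 — Resonance: ω₀ = 1/√(LC) = 1/√(0.000845·8.08e-08) = 1.21e+05 rad/s.
Step 2 — f₀ = ω₀/(2π) = 1.926e+04 Hz.
Step 3 — Series Q: Q = ω₀L/R = 1.21e+05·0.000845/20 = 5.113.
Step 4 — Bandwidth: Δω = ω₀/Q = 2.367e+04 rad/s; BW = Δω/(2π) = 3767 Hz.

(a) f₀ = 1.926e+04 Hz  (b) Q = 5.113  (c) BW = 3767 Hz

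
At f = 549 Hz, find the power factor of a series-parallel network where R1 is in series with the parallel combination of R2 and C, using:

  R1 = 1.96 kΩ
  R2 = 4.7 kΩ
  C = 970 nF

Step 1 — Angular frequency: ω = 2π·f = 2π·549 = 3449 rad/s.
Step 2 — Component impedances:
  R1: Z = R = 1960 Ω
  R2: Z = R = 4700 Ω
  C: Z = 1/(jωC) = -j/(ω·C) = 0 - j298.9 Ω
Step 3 — Parallel branch: R2 || C = 1/(1/R2 + 1/C) = 18.93 - j297.7 Ω.
Step 4 — Series with R1: Z_total = R1 + (R2 || C) = 1979 - j297.7 Ω = 2001∠-8.6° Ω.
Step 5 — Power factor: PF = cos(φ) = Re(Z)/|Z| = 1978.9/2001.2 = 0.9889.
Step 6 — Type: Im(Z) = -297.7 ⇒ leading (phase φ = -8.6°).

PF = 0.9889 (leading, φ = -8.6°)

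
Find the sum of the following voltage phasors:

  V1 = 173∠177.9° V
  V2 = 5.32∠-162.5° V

Step 1 — Convert each phasor to rectangular form:
  V1 = 173·(cos(177.9°) + j·sin(177.9°)) = -172.9 + j6.339 V
  V2 = 5.32·(cos(-162.5°) + j·sin(-162.5°)) = -5.074 - j1.6 V
Step 2 — Sum components: V_total = -178 + j4.74 V.
Step 3 — Convert to polar: |V_total| = 178 V, ∠V_total = 178.5°.

V_total = 178∠178.5° V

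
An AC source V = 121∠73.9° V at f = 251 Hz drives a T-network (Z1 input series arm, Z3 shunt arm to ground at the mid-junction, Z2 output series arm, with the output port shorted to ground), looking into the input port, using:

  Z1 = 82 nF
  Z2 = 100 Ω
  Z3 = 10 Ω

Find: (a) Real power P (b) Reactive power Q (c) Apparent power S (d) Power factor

Step 1 — Angular frequency: ω = 2π·f = 2π·251 = 1577 rad/s.
Step 2 — Component impedances:
  Z1: Z = 1/(jωC) = -j/(ω·C) = 0 - j7733 Ω
  Z2: Z = R = 100 Ω
  Z3: Z = R = 10 Ω
Step 3 — With the output port shorted to ground, the output series arm Z2 runs from the junction to ground; the shunt arm Z3 also runs from the junction to ground. They appear in parallel: Z3 || Z2 = 9.091 Ω.
Step 4 — Series with input arm Z1: Z_in = Z1 + (Z3 || Z2) = 9.091 - j7733 Ω = 7733∠-89.9° Ω.
Step 5 — Source phasor: V = 121∠73.9° V = 33.56 + j116.3 V.
Step 6 — Current: I = V / Z = -0.01503 + j0.004357 A = 0.01565∠163.8° A.
Step 7 — Complex power: S = V·I* = 0.002226 - j1.893 VA.
Step 8 — Real power: P = Re(S) = 0.002226 W.
Step 9 — Reactive power: Q = Im(S) = -1.893 VAR.
Step 10 — Apparent power: |S| = 1.893 VA.
Step 11 — Power factor: PF = P/|S| = 0.001176 (leading).

(a) P = 0.002226 W  (b) Q = -1.893 VAR  (c) S = 1.893 VA  (d) PF = 0.001176 (leading)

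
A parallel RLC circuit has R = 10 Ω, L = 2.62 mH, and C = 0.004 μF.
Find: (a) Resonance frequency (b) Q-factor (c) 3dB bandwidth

Step 1 — Resonance: ω₀ = 1/√(LC) = 1/√(0.00262·4e-09) = 3.089e+05 rad/s.
Step 2 — f₀ = ω₀/(2π) = 4.916e+04 Hz.
Step 3 — Parallel Q: Q = R/(ω₀L) = 10/(3.089e+05·0.00262) = 0.01236.
Step 4 — Bandwidth: Δω = ω₀/Q = 2.5e+07 rad/s; BW = Δω/(2π) = 3.979e+06 Hz.

(a) f₀ = 4.916e+04 Hz  (b) Q = 0.01236  (c) BW = 3.979e+06 Hz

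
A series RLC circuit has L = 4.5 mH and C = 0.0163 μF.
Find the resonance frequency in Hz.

Step 1 — Resonance condition Im(Z)=0 gives ω₀ = 1/√(LC).
Step 2 — ω₀ = 1/√(0.0045·1.63e-08) = 1.168e+05 rad/s.
Step 3 — f₀ = ω₀/(2π) = 1.858e+04 Hz.

f₀ = 1.858e+04 Hz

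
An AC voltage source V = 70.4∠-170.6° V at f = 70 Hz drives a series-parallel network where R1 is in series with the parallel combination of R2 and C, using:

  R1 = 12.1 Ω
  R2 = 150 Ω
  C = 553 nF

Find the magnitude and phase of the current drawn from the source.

Step 1 — Angular frequency: ω = 2π·f = 2π·70 = 439.8 rad/s.
Step 2 — Component impedances:
  R1: Z = R = 12.1 Ω
  R2: Z = R = 150 Ω
  C: Z = 1/(jωC) = -j/(ω·C) = 0 - j4111 Ω
Step 3 — Parallel branch: R2 || C = 1/(1/R2 + 1/C) = 149.8 - j5.465 Ω.
Step 4 — Series with R1: Z_total = R1 + (R2 || C) = 161.9 - j5.465 Ω = 162∠-1.9° Ω.
Step 5 — Source phasor: V = 70.4∠-170.6° V = -69.45 - j11.5 V.
Step 6 — Ohm's law: I = V / Z_total = (-69.45 - j11.5) / (161.9 - j5.465) = -0.4261 - j0.0854 A.
Step 7 — Convert to polar: |I| = 0.4346 A, ∠I = -168.7°.

I = 0.4346∠-168.7° A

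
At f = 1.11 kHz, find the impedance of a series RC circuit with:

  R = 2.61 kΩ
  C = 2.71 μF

Step 1 — Angular frequency: ω = 2π·f = 2π·1110 = 6974 rad/s.
Step 2 — Component impedances:
  R: Z = R = 2610 Ω
  C: Z = 1/(jωC) = -j/(ω·C) = 0 - j52.91 Ω
Step 3 — Series combination: Z_total = R + C = 2610 - j52.91 Ω = 2611∠-1.2° Ω.

Z = 2610 - j52.91 Ω = 2611∠-1.2° Ω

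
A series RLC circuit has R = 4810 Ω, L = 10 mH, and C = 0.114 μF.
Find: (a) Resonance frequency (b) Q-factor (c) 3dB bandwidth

Step 1 — Resonance condition Im(Z)=0 gives ω₀ = 1/√(LC).
Step 2 — ω₀ = 1/√(0.01·1.14e-07) = 2.962e+04 rad/s.
Step 3 — f₀ = ω₀/(2π) = 4714 Hz.
Step 4 — Series Q: Q = ω₀L/R = 2.962e+04·0.01/4810 = 0.06157.
Step 5 — 3dB bandwidth: Δω = ω₀/Q = 4.81e+05 rad/s; BW = Δω/(2π) = 7.655e+04 Hz.

(a) f₀ = 4714 Hz  (b) Q = 0.06157  (c) BW = 7.655e+04 Hz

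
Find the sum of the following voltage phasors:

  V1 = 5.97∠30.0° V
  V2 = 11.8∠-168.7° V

Step 1 — Convert each phasor to rectangular form:
  V1 = 5.97·(cos(30.0°) + j·sin(30.0°)) = 5.17 + j2.985 V
  V2 = 11.8·(cos(-168.7°) + j·sin(-168.7°)) = -11.57 - j2.312 V
Step 2 — Sum components: V_total = -6.401 + j0.6728 V.
Step 3 — Convert to polar: |V_total| = 6.436 V, ∠V_total = 174.0°.

V_total = 6.436∠174.0° V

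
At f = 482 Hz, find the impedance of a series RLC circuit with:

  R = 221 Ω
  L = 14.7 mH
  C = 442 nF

Step 1 — Angular frequency: ω = 2π·f = 2π·482 = 3028 rad/s.
Step 2 — Component impedances:
  R: Z = R = 221 Ω
  L: Z = jωL = j·3028·0.0147 = 0 + j44.52 Ω
  C: Z = 1/(jωC) = -j/(ω·C) = 0 - j747.1 Ω
Step 3 — Series combination: Z_total = R + L + C = 221 - j702.5 Ω = 736.5∠-72.5° Ω.

Z = 221 - j702.5 Ω = 736.5∠-72.5° Ω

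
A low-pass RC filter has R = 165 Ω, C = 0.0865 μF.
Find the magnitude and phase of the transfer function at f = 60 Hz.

Step 1 — Angular frequency: ω = 2π·60 = 377 rad/s.
Step 2 — Transfer function: H(jω) = 1/(1 + jωRC).
Step 3 — Denominator: 1 + jωRC = 1 + j·377·165·8.65e-08 = 1 + j0.005381.
Step 4 — H = 1 - j0.00538.
Step 5 — Magnitude: |H| = 1 (-0.0 dB); phase: φ = -0.3°.

|H| = 1 (-0.0 dB), φ = -0.3°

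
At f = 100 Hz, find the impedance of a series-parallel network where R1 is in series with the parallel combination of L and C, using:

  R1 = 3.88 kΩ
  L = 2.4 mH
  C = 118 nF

Step 1 — Angular frequency: ω = 2π·f = 2π·100 = 628.3 rad/s.
Step 2 — Component impedances:
  R1: Z = R = 3880 Ω
  L: Z = jωL = j·628.3·0.0024 = 0 + j1.508 Ω
  C: Z = 1/(jωC) = -j/(ω·C) = 0 - j1.349e+04 Ω
Step 3 — Parallel branch: L || C = 1/(1/L + 1/C) = 0 + j1.508 Ω.
Step 4 — Series with R1: Z_total = R1 + (L || C) = 3880 + j1.508 Ω = 3880∠0.0° Ω.

Z = 3880 + j1.508 Ω = 3880∠0.0° Ω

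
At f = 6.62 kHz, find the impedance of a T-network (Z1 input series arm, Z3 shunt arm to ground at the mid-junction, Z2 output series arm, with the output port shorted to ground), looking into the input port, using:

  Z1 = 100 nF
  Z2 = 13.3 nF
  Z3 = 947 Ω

Step 1 — Angular frequency: ω = 2π·f = 2π·6620 = 4.159e+04 rad/s.
Step 2 — Component impedances:
  Z1: Z = 1/(jωC) = -j/(ω·C) = 0 - j240.4 Ω
  Z2: Z = 1/(jωC) = -j/(ω·C) = 0 - j1808 Ω
  Z3: Z = R = 947 Ω
Step 3 — With the output port shorted to ground, the output series arm Z2 runs from the junction to ground; the shunt arm Z3 also runs from the junction to ground. They appear in parallel: Z3 || Z2 = 743.1 - j389.3 Ω.
Step 4 — Series with input arm Z1: Z_in = Z1 + (Z3 || Z2) = 743.1 - j629.7 Ω = 974∠-40.3° Ω.

Z = 743.1 - j629.7 Ω = 974∠-40.3° Ω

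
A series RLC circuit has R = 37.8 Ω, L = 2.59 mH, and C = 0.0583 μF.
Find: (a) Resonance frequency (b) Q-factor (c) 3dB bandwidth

Step 1 — Resonance: ω₀ = 1/√(LC) = 1/√(0.00259·5.83e-08) = 8.138e+04 rad/s.
Step 2 — f₀ = ω₀/(2π) = 1.295e+04 Hz.
Step 3 — Series Q: Q = ω₀L/R = 8.138e+04·0.00259/37.8 = 5.576.
Step 4 — Bandwidth: Δω = ω₀/Q = 1.459e+04 rad/s; BW = Δω/(2π) = 2323 Hz.

(a) f₀ = 1.295e+04 Hz  (b) Q = 5.576  (c) BW = 2323 Hz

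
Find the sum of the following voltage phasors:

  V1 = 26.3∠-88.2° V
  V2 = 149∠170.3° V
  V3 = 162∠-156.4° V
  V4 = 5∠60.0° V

Step 1 — Convert each phasor to rectangular form:
  V1 = 26.3·(cos(-88.2°) + j·sin(-88.2°)) = 0.8261 - j26.29 V
  V2 = 149·(cos(170.3°) + j·sin(170.3°)) = -146.9 + j25.1 V
  V3 = 162·(cos(-156.4°) + j·sin(-156.4°)) = -148.5 - j64.86 V
  V4 = 5·(cos(60.0°) + j·sin(60.0°)) = 2.5 + j4.33 V
Step 2 — Sum components: V_total = -292 - j61.71 V.
Step 3 — Convert to polar: |V_total| = 298.4 V, ∠V_total = -168.1°.

V_total = 298.4∠-168.1° V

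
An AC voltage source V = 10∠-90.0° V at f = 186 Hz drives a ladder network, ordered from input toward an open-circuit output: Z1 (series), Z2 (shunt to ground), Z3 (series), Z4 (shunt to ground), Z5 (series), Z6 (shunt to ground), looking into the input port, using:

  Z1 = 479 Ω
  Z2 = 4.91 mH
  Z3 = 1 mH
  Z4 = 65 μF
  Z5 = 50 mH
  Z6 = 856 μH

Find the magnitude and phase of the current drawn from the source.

Step 1 — Angular frequency: ω = 2π·f = 2π·186 = 1169 rad/s.
Step 2 — Component impedances:
  Z1: Z = R = 479 Ω
  Z2: Z = jωL = j·1169·0.00491 = 0 + j5.738 Ω
  Z3: Z = jωL = j·1169·0.001 = 0 + j1.169 Ω
  Z4: Z = 1/(jωC) = -j/(ω·C) = 0 - j13.16 Ω
  Z5: Z = jωL = j·1169·0.05 = 0 + j58.43 Ω
  Z6: Z = jωL = j·1169·0.000856 = 0 + j1 Ω
Step 3 — Ladder network (open output): work backward from the far end, alternating series and parallel combinations. Z_in = 479 + j9.03 Ω = 479.1∠1.1° Ω.
Step 4 — Source phasor: V = 10∠-90.0° V = 0 - j10 V.
Step 5 — Ohm's law: I = V / Z_total = (0 - j10) / (479 + j9.03) = -0.0003934 - j0.02087 A.
Step 6 — Convert to polar: |I| = 0.02087 A, ∠I = -91.1°.

I = 0.02087∠-91.1° A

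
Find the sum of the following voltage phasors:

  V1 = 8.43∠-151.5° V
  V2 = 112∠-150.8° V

Step 1 — Convert each phasor to rectangular form:
  V1 = 8.43·(cos(-151.5°) + j·sin(-151.5°)) = -7.408 - j4.022 V
  V2 = 112·(cos(-150.8°) + j·sin(-150.8°)) = -97.77 - j54.64 V
Step 2 — Sum components: V_total = -105.2 - j58.66 V.
Step 3 — Convert to polar: |V_total| = 120.4 V, ∠V_total = -150.8°.

V_total = 120.4∠-150.8° V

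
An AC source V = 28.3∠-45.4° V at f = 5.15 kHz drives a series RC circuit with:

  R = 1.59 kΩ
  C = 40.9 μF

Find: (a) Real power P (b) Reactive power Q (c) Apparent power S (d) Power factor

Step 1 — Angular frequency: ω = 2π·f = 2π·5150 = 3.236e+04 rad/s.
Step 2 — Component impedances:
  R: Z = R = 1590 Ω
  C: Z = 1/(jωC) = -j/(ω·C) = 0 - j0.7556 Ω
Step 3 — Series combination: Z_total = R + C = 1590 - j0.7556 Ω = 1590∠-0.0° Ω.
Step 4 — Source phasor: V = 28.3∠-45.4° V = 19.87 - j20.15 V.
Step 5 — Current: I = V / Z = 0.0125 - j0.01267 A = 0.0178∠-45.4° A.
Step 6 — Complex power: S = V·I* = 0.5037 - j0.0002394 VA.
Step 7 — Real power: P = Re(S) = 0.5037 W.
Step 8 — Reactive power: Q = Im(S) = -0.0002394 VAR.
Step 9 — Apparent power: |S| = 0.5037 VA.
Step 10 — Power factor: PF = P/|S| = 1 (leading).

(a) P = 0.5037 W  (b) Q = -0.0002394 VAR  (c) S = 0.5037 VA  (d) PF = 1 (leading)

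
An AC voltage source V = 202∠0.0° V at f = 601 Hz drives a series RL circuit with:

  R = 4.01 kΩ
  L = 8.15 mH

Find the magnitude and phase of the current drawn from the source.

Step 1 — Angular frequency: ω = 2π·f = 2π·601 = 3776 rad/s.
Step 2 — Component impedances:
  R: Z = R = 4010 Ω
  L: Z = jωL = j·3776·0.00815 = 0 + j30.78 Ω
Step 3 — Series combination: Z_total = R + L = 4010 + j30.78 Ω = 4010∠0.4° Ω.
Step 4 — Source phasor: V = 202∠0.0° V = 202 V.
Step 5 — Ohm's law: I = V / Z_total = (202) / (4010 + j30.78) = 0.05037 - j0.0003866 A.
Step 6 — Convert to polar: |I| = 0.05037 A, ∠I = -0.4°.

I = 0.05037∠-0.4° A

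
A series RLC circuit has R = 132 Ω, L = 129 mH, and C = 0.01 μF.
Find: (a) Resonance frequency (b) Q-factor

Step 1 — Resonance condition Im(Z)=0 gives ω₀ = 1/√(LC).
Step 2 — ω₀ = 1/√(0.129·1e-08) = 2.784e+04 rad/s.
Step 3 — f₀ = ω₀/(2π) = 4431 Hz.
Step 4 — Series Q: Q = ω₀L/R = 2.784e+04·0.129/132 = 27.21.

(a) f₀ = 4431 Hz  (b) Q = 27.21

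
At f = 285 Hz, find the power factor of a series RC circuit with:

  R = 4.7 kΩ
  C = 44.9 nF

Step 1 — Angular frequency: ω = 2π·f = 2π·285 = 1791 rad/s.
Step 2 — Component impedances:
  R: Z = R = 4700 Ω
  C: Z = 1/(jωC) = -j/(ω·C) = 0 - j1.244e+04 Ω
Step 3 — Series combination: Z_total = R + C = 4700 - j1.244e+04 Ω = 1.33e+04∠-69.3° Ω.
Step 4 — Power factor: PF = cos(φ) = Re(Z)/|Z| = 4700/13296 = 0.3535.
Step 5 — Type: Im(Z) = -1.244e+04 ⇒ leading (phase φ = -69.3°).

PF = 0.3535 (leading, φ = -69.3°)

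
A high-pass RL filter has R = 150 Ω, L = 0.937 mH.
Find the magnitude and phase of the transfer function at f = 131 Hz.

Step 1 — Angular frequency: ω = 2π·131 = 823.1 rad/s.
Step 2 — Transfer function: H(jω) = jωL/(R + jωL).
Step 3 — Numerator jωL = j·0.7712; denominator R + jωL = 150 + j0.7712.
Step 4 — H = 2.644e-05 + j0.005141.
Step 5 — Magnitude: |H| = 0.005142 (-45.8 dB); phase: φ = 89.7°.

|H| = 0.005142 (-45.8 dB), φ = 89.7°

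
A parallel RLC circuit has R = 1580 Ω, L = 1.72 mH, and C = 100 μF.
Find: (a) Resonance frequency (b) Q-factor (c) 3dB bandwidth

Step 1 — Resonance: ω₀ = 1/√(LC) = 1/√(0.00172·0.0001) = 2411 rad/s.
Step 2 — f₀ = ω₀/(2π) = 383.8 Hz.
Step 3 — Parallel Q: Q = R/(ω₀L) = 1580/(2411·0.00172) = 381.
Step 4 — Bandwidth: Δω = ω₀/Q = 6.329 rad/s; BW = Δω/(2π) = 1.007 Hz.

(a) f₀ = 383.8 Hz  (b) Q = 381  (c) BW = 1.007 Hz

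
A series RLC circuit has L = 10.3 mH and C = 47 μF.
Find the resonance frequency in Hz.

Step 1 — Resonance condition Im(Z)=0 gives ω₀ = 1/√(LC).
Step 2 — ω₀ = 1/√(0.0103·4.7e-05) = 1437 rad/s.
Step 3 — f₀ = ω₀/(2π) = 228.7 Hz.

f₀ = 228.7 Hz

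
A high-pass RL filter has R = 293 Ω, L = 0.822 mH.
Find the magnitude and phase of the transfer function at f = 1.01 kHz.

Step 1 — Angular frequency: ω = 2π·1010 = 6346 rad/s.
Step 2 — Transfer function: H(jω) = jωL/(R + jωL).
Step 3 — Numerator jωL = j·5.216; denominator R + jωL = 293 + j5.216.
Step 4 — H = 0.0003169 + j0.0178.
Step 5 — Magnitude: |H| = 0.0178 (-35.0 dB); phase: φ = 89.0°.

|H| = 0.0178 (-35.0 dB), φ = 89.0°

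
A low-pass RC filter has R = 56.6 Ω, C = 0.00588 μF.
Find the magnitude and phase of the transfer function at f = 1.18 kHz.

Step 1 — Angular frequency: ω = 2π·1180 = 7414 rad/s.
Step 2 — Transfer function: H(jω) = 1/(1 + jωRC).
Step 3 — Denominator: 1 + jωRC = 1 + j·7414·56.6·5.88e-09 = 1 + j0.002467.
Step 4 — H = 1 - j0.002467.
Step 5 — Magnitude: |H| = 1 (-0.0 dB); phase: φ = -0.1°.

|H| = 1 (-0.0 dB), φ = -0.1°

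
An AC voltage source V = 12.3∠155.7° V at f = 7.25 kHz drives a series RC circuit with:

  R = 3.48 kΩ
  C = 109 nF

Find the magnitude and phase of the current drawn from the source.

Step 1 — Angular frequency: ω = 2π·f = 2π·7250 = 4.555e+04 rad/s.
Step 2 — Component impedances:
  R: Z = R = 3480 Ω
  C: Z = 1/(jωC) = -j/(ω·C) = 0 - j201.4 Ω
Step 3 — Series combination: Z_total = R + C = 3480 - j201.4 Ω = 3486∠-3.3° Ω.
Step 4 — Source phasor: V = 12.3∠155.7° V = -11.21 + j5.062 V.
Step 5 — Ohm's law: I = V / Z_total = (-11.21 + j5.062) / (3480 - j201.4) = -0.003294 + j0.001264 A.
Step 6 — Convert to polar: |I| = 0.003529 A, ∠I = 159.0°.

I = 0.003529∠159.0° A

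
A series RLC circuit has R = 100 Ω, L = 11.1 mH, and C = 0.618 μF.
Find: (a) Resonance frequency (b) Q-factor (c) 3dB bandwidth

Step 1 — Resonance condition Im(Z)=0 gives ω₀ = 1/√(LC).
Step 2 — ω₀ = 1/√(0.0111·6.18e-07) = 1.207e+04 rad/s.
Step 3 — f₀ = ω₀/(2π) = 1922 Hz.
Step 4 — Series Q: Q = ω₀L/R = 1.207e+04·0.0111/100 = 1.34.
Step 5 — 3dB bandwidth: Δω = ω₀/Q = 9009 rad/s; BW = Δω/(2π) = 1434 Hz.

(a) f₀ = 1922 Hz  (b) Q = 1.34  (c) BW = 1434 Hz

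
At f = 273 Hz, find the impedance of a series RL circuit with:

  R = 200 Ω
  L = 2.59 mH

Step 1 — Angular frequency: ω = 2π·f = 2π·273 = 1715 rad/s.
Step 2 — Component impedances:
  R: Z = R = 200 Ω
  L: Z = jωL = j·1715·0.00259 = 0 + j4.443 Ω
Step 3 — Series combination: Z_total = R + L = 200 + j4.443 Ω = 200∠1.3° Ω.

Z = 200 + j4.443 Ω = 200∠1.3° Ω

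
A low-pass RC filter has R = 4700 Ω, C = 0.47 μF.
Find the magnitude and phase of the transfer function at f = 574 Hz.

Step 1 — Angular frequency: ω = 2π·574 = 3607 rad/s.
Step 2 — Transfer function: H(jω) = 1/(1 + jωRC).
Step 3 — Denominator: 1 + jωRC = 1 + j·3607·4700·4.7e-07 = 1 + j7.967.
Step 4 — H = 0.01551 - j0.1236.
Step 5 — Magnitude: |H| = 0.1245 (-18.1 dB); phase: φ = -82.8°.

|H| = 0.1245 (-18.1 dB), φ = -82.8°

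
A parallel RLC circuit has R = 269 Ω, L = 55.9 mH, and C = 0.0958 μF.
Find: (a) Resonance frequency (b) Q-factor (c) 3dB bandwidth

Step 1 — Resonance: ω₀ = 1/√(LC) = 1/√(0.0559·9.58e-08) = 1.367e+04 rad/s.
Step 2 — f₀ = ω₀/(2π) = 2175 Hz.
Step 3 — Parallel Q: Q = R/(ω₀L) = 269/(1.367e+04·0.0559) = 0.3522.
Step 4 — Bandwidth: Δω = ω₀/Q = 3.88e+04 rad/s; BW = Δω/(2π) = 6176 Hz.

(a) f₀ = 2175 Hz  (b) Q = 0.3522  (c) BW = 6176 Hz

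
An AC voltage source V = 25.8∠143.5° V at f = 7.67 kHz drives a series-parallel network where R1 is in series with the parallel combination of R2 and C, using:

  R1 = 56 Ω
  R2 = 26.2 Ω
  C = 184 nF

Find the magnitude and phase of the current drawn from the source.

Step 1 — Angular frequency: ω = 2π·f = 2π·7670 = 4.819e+04 rad/s.
Step 2 — Component impedances:
  R1: Z = R = 56 Ω
  R2: Z = R = 26.2 Ω
  C: Z = 1/(jωC) = -j/(ω·C) = 0 - j112.8 Ω
Step 3 — Parallel branch: R2 || C = 1/(1/R2 + 1/C) = 24.86 - j5.775 Ω.
Step 4 — Series with R1: Z_total = R1 + (R2 || C) = 80.86 - j5.775 Ω = 81.06∠-4.1° Ω.
Step 5 — Source phasor: V = 25.8∠143.5° V = -20.74 + j15.35 V.
Step 6 — Ohm's law: I = V / Z_total = (-20.74 + j15.35) / (80.86 - j5.775) = -0.2687 + j0.1706 A.
Step 7 — Convert to polar: |I| = 0.3183 A, ∠I = 147.6°.

I = 0.3183∠147.6° A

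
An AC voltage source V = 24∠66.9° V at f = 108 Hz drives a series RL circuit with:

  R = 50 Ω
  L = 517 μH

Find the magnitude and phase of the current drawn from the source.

Step 1 — Angular frequency: ω = 2π·f = 2π·108 = 678.6 rad/s.
Step 2 — Component impedances:
  R: Z = R = 50 Ω
  L: Z = jωL = j·678.6·0.000517 = 0 + j0.3508 Ω
Step 3 — Series combination: Z_total = R + L = 50 + j0.3508 Ω = 50∠0.4° Ω.
Step 4 — Source phasor: V = 24∠66.9° V = 9.416 + j22.08 V.
Step 5 — Ohm's law: I = V / Z_total = (9.416 + j22.08) / (50 + j0.3508) = 0.1914 + j0.4402 A.
Step 6 — Convert to polar: |I| = 0.48 A, ∠I = 66.5°.

I = 0.48∠66.5° A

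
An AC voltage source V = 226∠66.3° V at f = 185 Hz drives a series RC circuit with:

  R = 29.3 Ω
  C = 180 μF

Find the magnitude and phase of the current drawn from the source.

Step 1 — Angular frequency: ω = 2π·f = 2π·185 = 1162 rad/s.
Step 2 — Component impedances:
  R: Z = R = 29.3 Ω
  C: Z = 1/(jωC) = -j/(ω·C) = 0 - j4.779 Ω
Step 3 — Series combination: Z_total = R + C = 29.3 - j4.779 Ω = 29.69∠-9.3° Ω.
Step 4 — Source phasor: V = 226∠66.3° V = 90.84 + j206.9 V.
Step 5 — Ohm's law: I = V / Z_total = (90.84 + j206.9) / (29.3 - j4.779) = 1.898 + j7.372 A.
Step 6 — Convert to polar: |I| = 7.613 A, ∠I = 75.6°.

I = 7.613∠75.6° A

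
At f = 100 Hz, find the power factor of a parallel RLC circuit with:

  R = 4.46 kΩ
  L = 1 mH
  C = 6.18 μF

Step 1 — Angular frequency: ω = 2π·f = 2π·100 = 628.3 rad/s.
Step 2 — Component impedances:
  R: Z = R = 4460 Ω
  L: Z = jωL = j·628.3·0.001 = 0 + j0.6283 Ω
  C: Z = 1/(jωC) = -j/(ω·C) = 0 - j257.5 Ω
Step 3 — Parallel combination: 1/Z_total = 1/R + 1/L + 1/C; Z_total = 8.895e-05 + j0.6299 Ω = 0.6299∠90.0° Ω.
Step 4 — Power factor: PF = cos(φ) = Re(Z)/|Z| = 8.895e-05/0.6299 = 0.0001412.
Step 5 — Type: Im(Z) = 0.6299 ⇒ lagging (phase φ = 90.0°).

PF = 0.0001412 (lagging, φ = 90.0°)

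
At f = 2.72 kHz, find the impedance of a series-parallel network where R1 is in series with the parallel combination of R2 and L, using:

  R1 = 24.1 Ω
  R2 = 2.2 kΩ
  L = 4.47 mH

Step 1 — Angular frequency: ω = 2π·f = 2π·2720 = 1.709e+04 rad/s.
Step 2 — Component impedances:
  R1: Z = R = 24.1 Ω
  R2: Z = R = 2200 Ω
  L: Z = jωL = j·1.709e+04·0.00447 = 0 + j76.39 Ω
Step 3 — Parallel branch: R2 || L = 1/(1/R2 + 1/L) = 2.65 + j76.3 Ω.
Step 4 — Series with R1: Z_total = R1 + (R2 || L) = 26.75 + j76.3 Ω = 80.85∠70.7° Ω.

Z = 26.75 + j76.3 Ω = 80.85∠70.7° Ω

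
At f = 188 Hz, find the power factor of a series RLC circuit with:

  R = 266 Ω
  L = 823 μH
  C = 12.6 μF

Step 1 — Angular frequency: ω = 2π·f = 2π·188 = 1181 rad/s.
Step 2 — Component impedances:
  R: Z = R = 266 Ω
  L: Z = jωL = j·1181·0.000823 = 0 + j0.9722 Ω
  C: Z = 1/(jωC) = -j/(ω·C) = 0 - j67.19 Ω
Step 3 — Series combination: Z_total = R + L + C = 266 - j66.22 Ω = 274.1∠-14.0° Ω.
Step 4 — Power factor: PF = cos(φ) = Re(Z)/|Z| = 266/274.1 = 0.9704.
Step 5 — Type: Im(Z) = -66.22 ⇒ leading (phase φ = -14.0°).

PF = 0.9704 (leading, φ = -14.0°)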